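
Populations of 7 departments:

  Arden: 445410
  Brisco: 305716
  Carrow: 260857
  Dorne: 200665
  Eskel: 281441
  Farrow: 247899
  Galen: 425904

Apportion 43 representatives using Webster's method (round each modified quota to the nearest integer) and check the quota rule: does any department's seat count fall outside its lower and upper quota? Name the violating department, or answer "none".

none

Standard quotas: Arden 8.835, Brisco 6.064, Carrow 5.174, Dorne 3.980, Eskel 5.582, Farrow 4.917, Galen 8.448.
Webster allocation: Arden 9, Brisco 6, Carrow 5, Dorne 4, Eskel 6, Farrow 5, Galen 8.
Every allocation lies between the lower and upper quota.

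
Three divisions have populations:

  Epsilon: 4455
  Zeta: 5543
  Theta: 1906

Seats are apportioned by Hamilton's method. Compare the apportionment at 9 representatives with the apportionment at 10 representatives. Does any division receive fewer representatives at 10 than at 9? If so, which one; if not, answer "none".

At 9 seats: Epsilon 3, Zeta 4, Theta 2.
At 10 seats: Epsilon 4, Zeta 5, Theta 1.
Theta drops from 2 to 1.

Theta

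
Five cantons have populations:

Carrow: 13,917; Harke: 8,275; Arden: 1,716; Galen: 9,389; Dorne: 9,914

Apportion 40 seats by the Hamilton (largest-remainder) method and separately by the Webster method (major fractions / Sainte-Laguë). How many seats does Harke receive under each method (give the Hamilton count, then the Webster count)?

Hamilton: Carrow 13, Harke 8, Arden 1, Galen 9, Dorne 9.
Webster: Carrow 13, Harke 7, Arden 2, Galen 9, Dorne 9.
Harke gets 8 under Hamilton and 7 under Webster.

8 and 7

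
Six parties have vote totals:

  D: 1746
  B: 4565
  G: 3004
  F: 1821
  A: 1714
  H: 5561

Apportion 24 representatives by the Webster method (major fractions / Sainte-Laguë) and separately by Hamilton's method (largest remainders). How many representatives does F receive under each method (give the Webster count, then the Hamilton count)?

2 and 3

Webster: D 2, B 6, G 4, F 2, A 2, H 8.
Hamilton: D 2, B 6, G 4, F 3, A 2, H 7.
F gets 2 under Webster and 3 under Hamilton.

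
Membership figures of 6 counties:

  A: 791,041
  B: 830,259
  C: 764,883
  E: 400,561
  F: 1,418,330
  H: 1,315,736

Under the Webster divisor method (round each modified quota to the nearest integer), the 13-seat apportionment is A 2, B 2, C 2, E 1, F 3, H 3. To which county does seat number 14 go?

F

Priority for the next seat is population ÷ (current seats + 0.5).
Priorities: A 316416.400, B 332103.600, C 305953.200, E 267040.667, F 405237.143, H 375924.571.
Highest priority: F.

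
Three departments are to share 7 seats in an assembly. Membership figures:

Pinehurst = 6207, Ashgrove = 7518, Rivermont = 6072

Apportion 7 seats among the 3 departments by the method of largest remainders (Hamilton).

Standard divisor: 19797 ÷ 7 ≈ 2828.143.
Standard quotas: Pinehurst 2.1947, Ashgrove 2.6583, Rivermont 2.1470.
Lower quotas: Pinehurst 2, Ashgrove 2, Rivermont 2 (sum 6, leaving 1 seat).
Remainders in descending order: Ashgrove 0.6583, Pinehurst 0.1947, Rivermont 0.1470.
Largest remainder: Ashgrove receives the extra seat.

Pinehurst: 2; Ashgrove: 3; Rivermont: 2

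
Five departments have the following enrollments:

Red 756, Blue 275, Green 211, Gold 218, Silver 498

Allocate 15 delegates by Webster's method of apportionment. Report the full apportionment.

Red=5, Blue=2, Green=2, Gold=2, Silver=4

Standard divisor 1958/15 ≈ 130.533; standard quotas: Red 5.792, Blue 2.107, Green 1.616, Gold 1.670, Silver 3.815.
Rounding to the nearest integer gives 6, 2, 2, 2, 4 = 16 seats, so the divisor must be adjusted.
With modified divisor 138.42: modified quotas Red 5.462, Blue 1.987, Green 1.524, Gold 1.575, Silver 3.598.
Rounding to the nearest integer: Red 5, Blue 2, Green 2, Gold 2, Silver 4 (total 15).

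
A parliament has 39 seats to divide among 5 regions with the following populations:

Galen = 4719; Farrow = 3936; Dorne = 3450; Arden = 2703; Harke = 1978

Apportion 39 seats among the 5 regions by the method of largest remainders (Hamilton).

Galen 11; Farrow 9; Dorne 8; Arden 6; Harke 5

The standard divisor is 16786/39 ≈ 430.41.
Standard quotas: Galen 10.964, Farrow 9.145, Dorne 8.016, Arden 6.280, Harke 4.596.
Lower quotas: Galen 10, Farrow 9, Dorne 8, Arden 6, Harke 4 (sum 37, leaving 2 seats).
Remainders in descending order: Galen 0.964, Harke 0.596, Arden 0.280, Farrow 0.145, Dorne 0.016.
The surplus seats go to Galen, Harke.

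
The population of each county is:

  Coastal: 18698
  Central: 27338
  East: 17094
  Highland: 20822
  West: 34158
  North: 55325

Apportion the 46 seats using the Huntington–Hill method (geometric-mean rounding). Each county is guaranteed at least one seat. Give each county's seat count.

With divisor 3810: modified quotas Coastal 4.908, Central 7.175, East 4.487, Highland 5.465, West 8.965, North 14.521.
Geometric-mean thresholds: Coastal √(4·5)=4.472, Central √(7·8)=7.483, East √(4·5)=4.472, Highland √(5·6)=5.477, West √(8·9)=8.485, North √(14·15)=14.491.
Each quota rounded against its threshold gives Coastal 5, Central 7, East 5, Highland 5, West 9, North 15 (total 46).

Coastal 5, Central 7, East 5, Highland 5, West 9, North 15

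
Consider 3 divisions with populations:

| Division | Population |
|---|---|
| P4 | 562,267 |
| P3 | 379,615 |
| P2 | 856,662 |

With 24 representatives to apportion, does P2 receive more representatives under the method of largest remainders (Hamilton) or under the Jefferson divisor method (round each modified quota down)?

Jefferson

Hamilton: P4 8, P3 5, P2 11.
Jefferson: P4 7, P3 5, P2 12.
P2 gets 11 under Hamilton and 12 under Jefferson.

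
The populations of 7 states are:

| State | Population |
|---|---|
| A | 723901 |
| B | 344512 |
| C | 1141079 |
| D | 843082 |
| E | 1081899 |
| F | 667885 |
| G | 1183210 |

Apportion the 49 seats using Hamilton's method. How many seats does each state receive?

A=6, B=3, C=9, D=7, E=9, F=5, G=10

The standard divisor is 5985568/49 ≈ 122154.449.
Standard quotas: A 5.9261, B 2.8203, C 9.3413, D 6.9018, E 8.8568, F 5.4675, G 9.6862.
Lower quotas: A 5, B 2, C 9, D 6, E 8, F 5, G 9 (sum 44, leaving 5 seats).
Remainders in descending order: A 0.9261, D 0.9018, E 0.8568, B 0.8203, G 0.6862, F 0.4675, C 0.3413.
The surplus seats go to A, D, E, B, G.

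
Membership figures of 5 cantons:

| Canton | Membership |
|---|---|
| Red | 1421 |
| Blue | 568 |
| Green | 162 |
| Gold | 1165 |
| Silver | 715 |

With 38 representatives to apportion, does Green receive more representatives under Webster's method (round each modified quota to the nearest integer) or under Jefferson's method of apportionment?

Webster: Red 13, Blue 5, Green 2, Gold 11, Silver 7.
Jefferson: Red 14, Blue 5, Green 1, Gold 11, Silver 7.
Green gets 2 under Webster and 1 under Jefferson.

Webster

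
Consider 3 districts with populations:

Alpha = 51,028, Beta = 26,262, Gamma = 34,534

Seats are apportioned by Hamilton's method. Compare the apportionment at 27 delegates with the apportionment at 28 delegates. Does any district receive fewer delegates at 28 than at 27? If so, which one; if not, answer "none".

At 27 seats: Alpha 12, Beta 7, Gamma 8.
At 28 seats: Alpha 13, Beta 6, Gamma 9.
Beta drops from 7 to 6.

Beta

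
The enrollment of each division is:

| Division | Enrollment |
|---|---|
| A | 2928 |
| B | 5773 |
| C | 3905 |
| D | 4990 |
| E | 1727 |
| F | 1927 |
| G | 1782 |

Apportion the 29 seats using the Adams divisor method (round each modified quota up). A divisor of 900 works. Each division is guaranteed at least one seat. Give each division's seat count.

With modified divisor 900: modified quotas A 3.253, B 6.414, C 4.339, D 5.544, E 1.919, F 2.141, G 1.980.
Rounding up: A 4, B 7, C 5, D 6, E 2, F 3, G 2 (total 29).

A: 4, B: 7, C: 5, D: 6, E: 2, F: 3, G: 2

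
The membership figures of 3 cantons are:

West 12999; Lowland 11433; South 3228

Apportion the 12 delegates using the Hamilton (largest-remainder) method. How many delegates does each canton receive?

Standard divisor: 27660 ÷ 12 = 2305.
Standard quotas: West 5.6395, Lowland 4.9601, South 1.4004.
Lower quotas: West 5, Lowland 4, South 1 (sum 10, leaving 2 seats).
Remainders in descending order: Lowland 0.9601, West 0.6395, South 0.4004.
Largest remainders: Lowland, West receive the extra seats.

West=6, Lowland=5, South=1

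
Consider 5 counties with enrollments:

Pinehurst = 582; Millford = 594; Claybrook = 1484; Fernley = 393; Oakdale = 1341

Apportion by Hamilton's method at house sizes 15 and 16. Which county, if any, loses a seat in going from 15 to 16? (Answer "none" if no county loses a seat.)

none

At 15 seats: Pinehurst 2, Millford 2, Claybrook 5, Fernley 1, Oakdale 5.
At 16 seats: Pinehurst 2, Millford 2, Claybrook 5, Fernley 2, Oakdale 5.
No county's allocation decreased.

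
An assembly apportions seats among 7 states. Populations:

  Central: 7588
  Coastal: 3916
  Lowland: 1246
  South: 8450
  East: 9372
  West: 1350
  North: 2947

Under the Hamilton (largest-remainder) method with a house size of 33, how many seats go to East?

9

Total 34869; standard divisor 34869/33 ≈ 1056.636.
Standard quotas: Central 7.1813, Coastal 3.7061, Lowland 1.1792, South 7.9971, East 8.8697, West 1.2776, North 2.7890.
Lower quotas: Central 7, Coastal 3, Lowland 1, South 7, East 8, West 1, North 2 (sum 29, leaving 4 seats).
Remainders in descending order: South 0.9971, East 0.8697, North 0.7890, Coastal 0.7061, West 0.2776, Central 0.1813, Lowland 0.1792.
Largest remainders: South, East, North, Coastal receive the extra seats.
East receives 9.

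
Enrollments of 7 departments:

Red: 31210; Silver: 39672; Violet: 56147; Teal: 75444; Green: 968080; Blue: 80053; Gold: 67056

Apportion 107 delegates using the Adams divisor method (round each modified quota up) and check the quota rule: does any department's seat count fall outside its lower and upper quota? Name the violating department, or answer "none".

Standard quotas: Red 2.534, Silver 3.222, Violet 4.559, Teal 6.126, Green 78.612, Blue 6.501, Gold 5.445.
Adams allocation: Red 3, Silver 4, Violet 5, Teal 6, Green 76, Blue 7, Gold 6.
Green has quota 78.612 (lower 78, upper 79) but receives 76 — outside the quota interval.

Green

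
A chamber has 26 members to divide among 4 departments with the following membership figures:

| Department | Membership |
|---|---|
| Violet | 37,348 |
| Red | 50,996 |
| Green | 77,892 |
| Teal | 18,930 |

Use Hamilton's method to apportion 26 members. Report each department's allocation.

Violet: 5; Red: 7; Green: 11; Teal: 3

Standard divisor: 185166 ÷ 26 ≈ 7121.769.
Standard quotas: Violet 5.2442, Red 7.1606, Green 10.9372, Teal 2.6580.
Lower quotas: Violet 5, Red 7, Green 10, Teal 2 (sum 24, leaving 2 seats).
Remainders in descending order: Green 0.9372, Teal 0.6580, Violet 0.2442, Red 0.1606.
The surplus seats go to Green, Teal.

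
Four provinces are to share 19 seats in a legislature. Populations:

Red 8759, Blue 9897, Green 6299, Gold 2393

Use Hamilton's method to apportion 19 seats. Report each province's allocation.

The standard divisor is 27348/19 ≈ 1439.368.
Standard quotas: Red 6.0853, Blue 6.8759, Green 4.3762, Gold 1.6625.
Lower quotas: Red 6, Blue 6, Green 4, Gold 1 (sum 17, leaving 2 seats).
Remainders in descending order: Blue 0.8759, Gold 0.6625, Green 0.3762, Red 0.0853.
Largest remainders: Blue, Gold receive the extra seats.

Red=6, Blue=7, Green=4, Gold=2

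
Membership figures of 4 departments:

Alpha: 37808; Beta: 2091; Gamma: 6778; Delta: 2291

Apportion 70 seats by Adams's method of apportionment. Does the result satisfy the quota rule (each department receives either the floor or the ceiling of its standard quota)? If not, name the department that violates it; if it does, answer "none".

Alpha

Standard quotas: Alpha 54.047, Beta 2.989, Gamma 9.689, Delta 3.275.
Adams allocation: Alpha 53, Beta 3, Gamma 10, Delta 4.
Alpha has quota 54.047 (lower 54, upper 55) but receives 53 — outside the quota interval.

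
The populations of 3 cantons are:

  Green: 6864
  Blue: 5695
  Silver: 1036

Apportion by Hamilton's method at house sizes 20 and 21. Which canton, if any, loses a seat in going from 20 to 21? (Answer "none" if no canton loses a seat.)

Silver

At 20 seats: Green 10, Blue 8, Silver 2.
At 21 seats: Green 11, Blue 9, Silver 1.
Silver drops from 2 to 1.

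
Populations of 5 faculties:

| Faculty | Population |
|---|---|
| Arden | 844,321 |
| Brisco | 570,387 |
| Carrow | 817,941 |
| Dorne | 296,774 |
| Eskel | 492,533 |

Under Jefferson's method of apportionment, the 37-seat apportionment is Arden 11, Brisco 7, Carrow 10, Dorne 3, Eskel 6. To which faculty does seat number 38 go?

Carrow

Priority for the next seat is population ÷ (current seats + 1).
Priorities: Arden 70360.083, Brisco 71298.375, Carrow 74358.273, Dorne 74193.500, Eskel 70361.857.
Highest priority: Carrow.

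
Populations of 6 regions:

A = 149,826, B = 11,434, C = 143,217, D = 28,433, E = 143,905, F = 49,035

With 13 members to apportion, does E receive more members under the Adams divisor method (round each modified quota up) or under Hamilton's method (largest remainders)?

Adams: A 4, B 1, C 3, D 1, E 3, F 1.
Hamilton: A 4, B 0, C 3, D 1, E 4, F 1.
E gets 3 under Adams and 4 under Hamilton.

Hamilton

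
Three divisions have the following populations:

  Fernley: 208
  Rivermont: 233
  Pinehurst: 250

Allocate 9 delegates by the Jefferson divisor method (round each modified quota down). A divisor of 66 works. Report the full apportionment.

Fernley=3, Rivermont=3, Pinehurst=3

With modified divisor 66: modified quotas Fernley 3.152, Rivermont 3.530, Pinehurst 3.788.
Rounding down: Fernley 3, Rivermont 3, Pinehurst 3 (total 9).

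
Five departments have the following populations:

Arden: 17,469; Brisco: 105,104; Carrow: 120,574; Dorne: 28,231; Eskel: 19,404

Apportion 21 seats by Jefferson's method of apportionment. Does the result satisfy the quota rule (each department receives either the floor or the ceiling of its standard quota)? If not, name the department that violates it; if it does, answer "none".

none

Standard quotas: Arden 1.262, Brisco 7.591, Carrow 8.708, Dorne 2.039, Eskel 1.401.
Jefferson allocation: Arden 1, Brisco 8, Carrow 9, Dorne 2, Eskel 1.
Every allocation lies between the lower and upper quota.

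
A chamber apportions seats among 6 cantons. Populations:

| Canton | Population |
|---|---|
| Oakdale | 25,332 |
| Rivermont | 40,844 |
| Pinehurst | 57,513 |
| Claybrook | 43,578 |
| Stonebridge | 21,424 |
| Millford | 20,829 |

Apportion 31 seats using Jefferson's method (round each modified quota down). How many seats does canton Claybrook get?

6

Standard divisor 209520/31 ≈ 6758.71; standard quotas: Oakdale 3.748, Rivermont 6.043, Pinehurst 8.509, Claybrook 6.448, Stonebridge 3.170, Millford 3.082.
Rounding down gives 3, 6, 8, 6, 3, 3 = 29 seats, so the divisor must be adjusted.
With modified divisor 6300: modified quotas Oakdale 4.021, Rivermont 6.483, Pinehurst 9.129, Claybrook 6.917, Stonebridge 3.401, Millford 3.306.
Rounding down: Oakdale 4, Rivermont 6, Pinehurst 9, Claybrook 6, Stonebridge 3, Millford 3 (total 31).
Claybrook receives 6.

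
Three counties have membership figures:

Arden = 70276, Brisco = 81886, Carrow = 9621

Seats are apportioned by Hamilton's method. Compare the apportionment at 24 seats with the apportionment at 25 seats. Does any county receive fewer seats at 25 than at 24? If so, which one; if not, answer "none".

Carrow

At 24 seats: Arden 10, Brisco 12, Carrow 2.
At 25 seats: Arden 11, Brisco 13, Carrow 1.
Carrow drops from 2 to 1.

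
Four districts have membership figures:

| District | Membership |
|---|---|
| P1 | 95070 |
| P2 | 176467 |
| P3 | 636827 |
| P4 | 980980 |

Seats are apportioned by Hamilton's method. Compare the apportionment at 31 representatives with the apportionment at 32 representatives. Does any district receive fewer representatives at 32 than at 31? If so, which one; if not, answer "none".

At 31 seats: P1 2, P2 3, P3 10, P4 16.
At 32 seats: P1 1, P2 3, P3 11, P4 17.
P1 drops from 2 to 1.

P1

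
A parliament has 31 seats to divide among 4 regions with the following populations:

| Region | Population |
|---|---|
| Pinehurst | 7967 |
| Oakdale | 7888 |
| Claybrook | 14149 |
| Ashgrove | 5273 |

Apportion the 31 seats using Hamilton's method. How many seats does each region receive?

Total 35277; standard divisor 35277/31 ≈ 1137.968.
Standard quotas: Pinehurst 7.0011, Oakdale 6.9317, Claybrook 12.4336, Ashgrove 4.6337.
Lower quotas: Pinehurst 7, Oakdale 6, Claybrook 12, Ashgrove 4 (sum 29, leaving 2 seats).
Remainders in descending order: Oakdale 0.9317, Ashgrove 0.6337, Claybrook 0.4336, Pinehurst 0.0011.
Largest remainders: Oakdale, Ashgrove receive the extra seats.

Pinehurst=7; Oakdale=7; Claybrook=12; Ashgrove=5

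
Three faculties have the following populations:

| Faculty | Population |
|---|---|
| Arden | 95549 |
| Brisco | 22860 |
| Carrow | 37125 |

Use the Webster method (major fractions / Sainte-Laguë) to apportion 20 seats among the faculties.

Arden 12; Brisco 3; Carrow 5

Standard divisor 155534/20 ≈ 7776.7; standard quotas: Arden 12.287, Brisco 2.940, Carrow 4.774.
Rounding to the nearest integer gives Arden 12, Brisco 3, Carrow 5 — total 20, matching the house size, so no adjustment is needed.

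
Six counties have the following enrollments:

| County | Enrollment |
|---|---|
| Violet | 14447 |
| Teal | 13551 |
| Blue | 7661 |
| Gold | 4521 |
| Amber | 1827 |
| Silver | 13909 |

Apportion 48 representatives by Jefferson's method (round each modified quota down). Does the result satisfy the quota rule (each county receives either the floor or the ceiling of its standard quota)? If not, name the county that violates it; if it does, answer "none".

none

Standard quotas: Violet 12.402, Teal 11.633, Blue 6.576, Gold 3.881, Amber 1.568, Silver 11.940.
Jefferson allocation: Violet 13, Teal 12, Blue 6, Gold 4, Amber 1, Silver 12.
Every allocation lies between the lower and upper quota.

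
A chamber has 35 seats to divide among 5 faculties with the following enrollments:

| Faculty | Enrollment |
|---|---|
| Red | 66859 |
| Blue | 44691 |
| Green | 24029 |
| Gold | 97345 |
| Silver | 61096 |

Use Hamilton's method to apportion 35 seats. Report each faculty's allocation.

Red: 8, Blue: 5, Green: 3, Gold: 12, Silver: 7

The standard divisor is 294020/35 ≈ 8400.571.
Standard quotas: Red 7.9589, Blue 5.3200, Green 2.8604, Gold 11.5879, Silver 7.2728.
Lower quotas: Red 7, Blue 5, Green 2, Gold 11, Silver 7 (sum 32, leaving 3 seats).
Remainders in descending order: Red 0.9589, Green 0.8604, Gold 0.5879, Blue 0.3200, Silver 0.2728.
Largest remainders: Red, Green, Gold receive the extra seats.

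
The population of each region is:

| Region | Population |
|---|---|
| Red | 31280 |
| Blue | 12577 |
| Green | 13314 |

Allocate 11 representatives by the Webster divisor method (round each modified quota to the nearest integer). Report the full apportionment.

Red 6; Blue 2; Green 3

Standard divisor 57171/11 ≈ 5197.364; standard quotas: Red 6.018, Blue 2.420, Green 2.562.
Rounding to the nearest integer gives Red 6, Blue 2, Green 3 — total 11, matching the house size, so no adjustment is needed.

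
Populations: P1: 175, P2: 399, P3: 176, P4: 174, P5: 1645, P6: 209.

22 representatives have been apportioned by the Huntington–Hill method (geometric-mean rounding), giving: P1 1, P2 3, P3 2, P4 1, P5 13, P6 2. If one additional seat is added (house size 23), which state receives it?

P1

Priority for the next seat is population ÷ (√(s·(s+1))).
Priorities: P1 123.744, P2 115.181, P3 71.852, P4 123.037, P5 121.936, P6 85.324.
Highest priority: P1.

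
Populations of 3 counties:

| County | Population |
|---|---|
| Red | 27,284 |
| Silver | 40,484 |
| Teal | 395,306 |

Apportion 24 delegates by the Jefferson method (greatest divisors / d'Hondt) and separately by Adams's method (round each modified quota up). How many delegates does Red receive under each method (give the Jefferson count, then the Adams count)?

Jefferson: Red 1, Silver 2, Teal 21.
Adams: Red 2, Silver 2, Teal 20.
Red gets 1 under Jefferson and 2 under Adams.

1 and 2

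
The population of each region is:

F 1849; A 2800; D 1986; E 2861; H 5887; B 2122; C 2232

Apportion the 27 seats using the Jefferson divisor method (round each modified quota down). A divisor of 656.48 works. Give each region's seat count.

F 2, A 4, D 3, E 4, H 8, B 3, C 3

With modified divisor 656.48: modified quotas F 2.817, A 4.265, D 3.025, E 4.358, H 8.968, B 3.232, C 3.400.
Rounding down: F 2, A 4, D 3, E 4, H 8, B 3, C 3 (total 27).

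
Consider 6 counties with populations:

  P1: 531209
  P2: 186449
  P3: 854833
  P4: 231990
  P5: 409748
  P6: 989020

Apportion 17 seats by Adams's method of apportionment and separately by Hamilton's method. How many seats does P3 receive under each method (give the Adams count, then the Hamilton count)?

Adams: P1 3, P2 1, P3 4, P4 2, P5 2, P6 5.
Hamilton: P1 3, P2 1, P3 5, P4 1, P5 2, P6 5.
P3 gets 4 under Adams and 5 under Hamilton.

4 and 5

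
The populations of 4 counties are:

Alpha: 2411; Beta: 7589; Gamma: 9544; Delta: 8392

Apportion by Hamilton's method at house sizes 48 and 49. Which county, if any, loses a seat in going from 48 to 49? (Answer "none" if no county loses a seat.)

At 48 seats: Alpha 4, Beta 13, Gamma 16, Delta 15.
At 49 seats: Alpha 4, Beta 13, Gamma 17, Delta 15.
No county's allocation decreased.

none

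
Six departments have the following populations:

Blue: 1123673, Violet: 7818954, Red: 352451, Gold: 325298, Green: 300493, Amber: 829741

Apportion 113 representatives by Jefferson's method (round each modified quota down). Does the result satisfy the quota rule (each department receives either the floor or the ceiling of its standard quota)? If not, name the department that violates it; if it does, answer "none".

Violet

Standard quotas: Blue 11.811, Violet 82.185, Red 3.705, Gold 3.419, Green 3.158, Amber 8.721.
Jefferson allocation: Blue 12, Violet 84, Red 3, Gold 3, Green 3, Amber 8.
Violet has quota 82.185 (lower 82, upper 83) but receives 84 — outside the quota interval.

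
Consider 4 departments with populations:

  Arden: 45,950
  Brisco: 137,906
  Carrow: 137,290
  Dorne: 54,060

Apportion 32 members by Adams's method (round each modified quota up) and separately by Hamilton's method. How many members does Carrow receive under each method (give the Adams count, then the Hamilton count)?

Adams: Arden 4, Brisco 12, Carrow 11, Dorne 5.
Hamilton: Arden 4, Brisco 12, Carrow 12, Dorne 4.
Carrow gets 11 under Adams and 12 under Hamilton.

11 and 12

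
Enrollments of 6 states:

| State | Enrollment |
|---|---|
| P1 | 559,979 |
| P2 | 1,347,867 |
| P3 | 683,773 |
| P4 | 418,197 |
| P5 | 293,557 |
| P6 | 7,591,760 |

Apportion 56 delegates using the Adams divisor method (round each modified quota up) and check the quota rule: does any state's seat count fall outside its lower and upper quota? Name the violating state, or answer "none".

P6

Standard quotas: P1 2.878, P2 6.928, P3 3.515, P4 2.149, P5 1.509, P6 39.021.
Adams allocation: P1 3, P2 7, P3 4, P4 3, P5 2, P6 37.
P6 has quota 39.021 (lower 39, upper 40) but receives 37 — outside the quota interval.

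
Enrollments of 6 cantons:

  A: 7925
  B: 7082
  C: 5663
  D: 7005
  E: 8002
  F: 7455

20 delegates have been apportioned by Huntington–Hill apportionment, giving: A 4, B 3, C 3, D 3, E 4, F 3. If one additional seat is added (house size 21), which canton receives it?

Priority for the next seat is population ÷ (√(s·(s+1))).
Priorities: A 1772.084, B 2044.397, C 1634.767, D 2022.169, E 1789.302, F 2152.073.
Highest priority: F.

F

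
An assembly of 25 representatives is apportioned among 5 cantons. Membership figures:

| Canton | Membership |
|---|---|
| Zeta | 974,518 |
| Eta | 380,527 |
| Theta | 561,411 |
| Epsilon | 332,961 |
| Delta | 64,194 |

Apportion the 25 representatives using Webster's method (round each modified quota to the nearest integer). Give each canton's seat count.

Zeta 10; Eta 4; Theta 6; Epsilon 4; Delta 1

Standard divisor 2313611/25 ≈ 92544.44; standard quotas: Zeta 10.530, Eta 4.112, Theta 6.066, Epsilon 3.598, Delta 0.694.
Rounding to the nearest integer gives 11, 4, 6, 4, 1 = 26 seats, so the divisor must be adjusted.
With modified divisor 94000: modified quotas Zeta 10.367, Eta 4.048, Theta 5.972, Epsilon 3.542, Delta 0.683.
Rounding to the nearest integer: Zeta 10, Eta 4, Theta 6, Epsilon 4, Delta 1 (total 25).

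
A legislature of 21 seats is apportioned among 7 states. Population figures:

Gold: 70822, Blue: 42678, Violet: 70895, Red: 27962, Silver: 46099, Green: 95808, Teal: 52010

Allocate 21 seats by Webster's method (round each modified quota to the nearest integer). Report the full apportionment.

Gold 4, Blue 2, Violet 4, Red 1, Silver 2, Green 5, Teal 3

Standard divisor 406274/21 ≈ 19346.381; standard quotas: Gold 3.661, Blue 2.206, Violet 3.665, Red 1.445, Silver 2.383, Green 4.952, Teal 2.688.
Rounding to the nearest integer gives Gold 4, Blue 2, Violet 4, Red 1, Silver 2, Green 5, Teal 3 — total 21, matching the house size, so no adjustment is needed.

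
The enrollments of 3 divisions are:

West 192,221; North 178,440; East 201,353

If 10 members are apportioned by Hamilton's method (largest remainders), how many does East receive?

4

Total 572014; standard divisor 572014/10 ≈ 57201.4.
Standard quotas: West 3.3604, North 3.1195, East 3.5201.
Lower quotas: West 3, North 3, East 3 (sum 9, leaving 1 seat).
Remainders in descending order: East 0.5201, West 0.3604, North 0.1195.
Largest remainder: East receives the extra seat.
East receives 4.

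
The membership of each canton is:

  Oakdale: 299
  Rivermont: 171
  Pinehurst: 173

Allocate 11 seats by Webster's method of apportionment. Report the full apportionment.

Oakdale=5; Rivermont=3; Pinehurst=3

Standard divisor 643/11 ≈ 58.455; standard quotas: Oakdale 5.115, Rivermont 2.925, Pinehurst 2.960.
Rounding to the nearest integer gives Oakdale 5, Rivermont 3, Pinehurst 3 — total 11, matching the house size, so no adjustment is needed.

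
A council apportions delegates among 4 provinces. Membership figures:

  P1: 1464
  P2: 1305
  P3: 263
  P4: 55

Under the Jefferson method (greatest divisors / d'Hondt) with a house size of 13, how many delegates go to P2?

Standard divisor 3087/13 ≈ 237.462; standard quotas: P1 6.165, P2 5.496, P3 1.108, P4 0.232.
Rounding down gives 6, 5, 1, 0 = 12 seats, so the divisor must be adjusted.
With modified divisor 210: modified quotas P1 6.971, P2 6.214, P3 1.252, P4 0.262.
Rounding down: P1 6, P2 6, P3 1, P4 0 (total 13).
P2 receives 6.

6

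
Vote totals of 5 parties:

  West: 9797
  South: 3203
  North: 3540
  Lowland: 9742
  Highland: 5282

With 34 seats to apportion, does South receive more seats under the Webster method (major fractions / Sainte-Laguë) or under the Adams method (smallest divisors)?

Webster: West 11, South 3, North 4, Lowland 10, Highland 6.
Adams: West 10, South 4, North 4, Lowland 10, Highland 6.
South gets 3 under Webster and 4 under Adams.

Adams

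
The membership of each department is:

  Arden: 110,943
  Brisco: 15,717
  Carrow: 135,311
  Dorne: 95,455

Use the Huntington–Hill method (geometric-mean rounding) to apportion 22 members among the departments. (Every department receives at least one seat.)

Arden 7, Brisco 1, Carrow 8, Dorne 6

With divisor 16533: modified quotas Arden 6.710, Brisco 0.951, Carrow 8.184, Dorne 5.774.
Geometric-mean thresholds: Arden √(6·7)=6.481, Brisco (min 1), Carrow √(8·9)=8.485, Dorne √(5·6)=5.477.
Each quota rounded against its threshold gives Arden 7, Brisco 1, Carrow 8, Dorne 6 (total 22).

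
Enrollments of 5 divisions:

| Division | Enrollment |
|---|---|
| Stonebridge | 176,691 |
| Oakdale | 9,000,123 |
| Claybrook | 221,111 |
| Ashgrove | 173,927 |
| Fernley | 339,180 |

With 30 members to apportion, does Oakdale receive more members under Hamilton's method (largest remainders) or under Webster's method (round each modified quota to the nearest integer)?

Hamilton

Hamilton: Stonebridge 1, Oakdale 27, Claybrook 1, Ashgrove 0, Fernley 1.
Webster: Stonebridge 1, Oakdale 26, Claybrook 1, Ashgrove 1, Fernley 1.
Oakdale gets 27 under Hamilton and 26 under Webster.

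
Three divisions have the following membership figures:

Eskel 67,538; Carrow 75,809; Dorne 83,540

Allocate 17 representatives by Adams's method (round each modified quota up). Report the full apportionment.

Eskel 5, Carrow 6, Dorne 6

Standard divisor 226887/17 ≈ 13346.294; standard quotas: Eskel 5.060, Carrow 5.680, Dorne 6.259.
Rounding up gives 6, 6, 7 = 19 seats, so the divisor must be adjusted.
With modified divisor 14500: modified quotas Eskel 4.658, Carrow 5.228, Dorne 5.761.
Rounding up: Eskel 5, Carrow 6, Dorne 6 (total 17).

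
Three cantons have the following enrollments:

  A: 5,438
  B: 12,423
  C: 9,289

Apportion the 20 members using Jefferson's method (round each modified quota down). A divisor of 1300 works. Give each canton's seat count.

A 4; B 9; C 7

With modified divisor 1300: modified quotas A 4.183, B 9.556, C 7.145.
Rounding down: A 4, B 9, C 7 (total 20).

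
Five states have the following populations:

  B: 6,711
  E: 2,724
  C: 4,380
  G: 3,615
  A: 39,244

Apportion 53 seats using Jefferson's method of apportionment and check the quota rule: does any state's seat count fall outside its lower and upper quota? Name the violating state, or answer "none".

Standard quotas: B 6.276, E 2.547, C 4.096, G 3.381, A 36.700.
Jefferson allocation: B 6, E 2, C 4, G 3, A 38.
A has quota 36.700 (lower 36, upper 37) but receives 38 — outside the quota interval.

A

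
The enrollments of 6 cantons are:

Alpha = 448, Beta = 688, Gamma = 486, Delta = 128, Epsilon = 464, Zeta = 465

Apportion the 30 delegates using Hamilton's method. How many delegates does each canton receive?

Alpha 5; Beta 8; Gamma 6; Delta 1; Epsilon 5; Zeta 5

Standard divisor: 2679 ÷ 30 ≈ 89.3.
Standard quotas: Alpha 5.017, Beta 7.704, Gamma 5.442, Delta 1.433, Epsilon 5.196, Zeta 5.207.
Lower quotas: Alpha 5, Beta 7, Gamma 5, Delta 1, Epsilon 5, Zeta 5 (sum 28, leaving 2 seats).
Remainders in descending order: Beta 0.704, Gamma 0.442, Delta 0.433, Zeta 0.207, Epsilon 0.196, Alpha 0.017.
Largest remainders: Beta, Gamma receive the extra seats.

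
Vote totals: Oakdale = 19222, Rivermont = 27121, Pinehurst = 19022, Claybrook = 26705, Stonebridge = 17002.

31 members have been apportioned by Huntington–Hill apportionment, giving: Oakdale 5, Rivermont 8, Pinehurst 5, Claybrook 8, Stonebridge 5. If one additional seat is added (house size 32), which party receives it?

Oakdale

Priority for the next seat is population ÷ (√(s·(s+1))).
Priorities: Oakdale 3509.441, Rivermont 3196.241, Pinehurst 3472.926, Claybrook 3147.214, Stonebridge 3104.126.
Highest priority: Oakdale.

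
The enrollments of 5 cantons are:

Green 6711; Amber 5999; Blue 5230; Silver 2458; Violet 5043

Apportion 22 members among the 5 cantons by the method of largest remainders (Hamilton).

The standard divisor is 25441/22 ≈ 1156.409.
Standard quotas: Green 5.8033, Amber 5.1876, Blue 4.5226, Silver 2.1255, Violet 4.3609.
Lower quotas: Green 5, Amber 5, Blue 4, Silver 2, Violet 4 (sum 20, leaving 2 seats).
Remainders in descending order: Green 0.8033, Blue 0.5226, Violet 0.3609, Amber 0.1876, Silver 0.1255.
Largest remainders: Green, Blue receive the extra seats.

Green: 6; Amber: 5; Blue: 5; Silver: 2; Violet: 4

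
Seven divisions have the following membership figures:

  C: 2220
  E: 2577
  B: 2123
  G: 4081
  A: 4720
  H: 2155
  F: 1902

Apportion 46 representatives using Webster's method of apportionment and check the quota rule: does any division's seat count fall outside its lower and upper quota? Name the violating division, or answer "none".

none

Standard quotas: C 5.163, E 5.994, B 4.938, G 9.492, A 10.978, H 5.012, F 4.424.
Webster allocation: C 5, E 6, B 5, G 10, A 11, H 5, F 4.
Every allocation lies between the lower and upper quota.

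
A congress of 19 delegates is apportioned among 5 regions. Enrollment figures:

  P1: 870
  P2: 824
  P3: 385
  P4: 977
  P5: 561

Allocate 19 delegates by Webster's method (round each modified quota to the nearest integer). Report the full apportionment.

P1 5; P2 4; P3 2; P4 5; P5 3

Standard divisor 3617/19 ≈ 190.368; standard quotas: P1 4.570, P2 4.328, P3 2.022, P4 5.132, P5 2.947.
Rounding to the nearest integer gives P1 5, P2 4, P3 2, P4 5, P5 3 — total 19, matching the house size, so no adjustment is needed.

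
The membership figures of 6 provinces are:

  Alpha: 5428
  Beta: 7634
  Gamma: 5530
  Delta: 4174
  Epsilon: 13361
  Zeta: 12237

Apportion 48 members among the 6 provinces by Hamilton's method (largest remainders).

Total 48364; standard divisor 48364/48 ≈ 1007.583.
Standard quotas: Alpha 5.3871, Beta 7.5765, Gamma 5.4884, Delta 4.1426, Epsilon 13.2604, Zeta 12.1449.
Lower quotas: Alpha 5, Beta 7, Gamma 5, Delta 4, Epsilon 13, Zeta 12 (sum 46, leaving 2 seats).
Remainders in descending order: Beta 0.5765, Gamma 0.4884, Alpha 0.3871, Epsilon 0.2604, Zeta 0.1449, Delta 0.1426.
Largest remainders: Beta, Gamma receive the extra seats.

Alpha: 5, Beta: 8, Gamma: 6, Delta: 4, Epsilon: 13, Zeta: 12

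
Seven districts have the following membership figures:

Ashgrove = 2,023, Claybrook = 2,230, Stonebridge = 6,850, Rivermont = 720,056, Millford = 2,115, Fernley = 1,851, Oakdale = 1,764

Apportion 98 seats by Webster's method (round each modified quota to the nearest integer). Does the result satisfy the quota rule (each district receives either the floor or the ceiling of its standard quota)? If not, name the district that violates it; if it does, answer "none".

Standard quotas: Ashgrove 0.269, Claybrook 0.297, Stonebridge 0.911, Rivermont 95.761, Millford 0.281, Fernley 0.246, Oakdale 0.235.
Webster allocation: Ashgrove 0, Claybrook 0, Stonebridge 1, Rivermont 97, Millford 0, Fernley 0, Oakdale 0.
Rivermont has quota 95.761 (lower 95, upper 96) but receives 97 — outside the quota interval.

Rivermont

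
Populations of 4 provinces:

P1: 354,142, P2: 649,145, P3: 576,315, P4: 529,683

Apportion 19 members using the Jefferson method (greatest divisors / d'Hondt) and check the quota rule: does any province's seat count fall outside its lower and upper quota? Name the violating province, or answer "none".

none

Standard quotas: P1 3.190, P2 5.847, P3 5.191, P4 4.771.
Jefferson allocation: P1 3, P2 6, P3 5, P4 5.
Every allocation lies between the lower and upper quota.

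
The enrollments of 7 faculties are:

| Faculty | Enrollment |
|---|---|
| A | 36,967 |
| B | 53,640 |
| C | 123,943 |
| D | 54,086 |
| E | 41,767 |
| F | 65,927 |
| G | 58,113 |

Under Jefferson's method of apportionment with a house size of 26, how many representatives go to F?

4

Standard divisor 434443/26 ≈ 16709.346; standard quotas: A 2.212, B 3.210, C 7.418, D 3.237, E 2.500, F 3.946, G 3.478.
Rounding down gives 2, 3, 7, 3, 2, 3, 3 = 23 seats, so the divisor must be adjusted.
With modified divisor 14200: modified quotas A 2.603, B 3.777, C 8.728, D 3.809, E 2.941, F 4.643, G 4.092.
Rounding down: A 2, B 3, C 8, D 3, E 2, F 4, G 4 (total 26).
F receives 4.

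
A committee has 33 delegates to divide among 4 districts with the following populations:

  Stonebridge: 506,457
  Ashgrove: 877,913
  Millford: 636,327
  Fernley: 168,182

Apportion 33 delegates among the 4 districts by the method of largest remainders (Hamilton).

The standard divisor is 2188879/33 ≈ 66329.667.
Standard quotas: Stonebridge 7.6355, Ashgrove 13.2356, Millford 9.5934, Fernley 2.5355.
Lower quotas: Stonebridge 7, Ashgrove 13, Millford 9, Fernley 2 (sum 31, leaving 2 seats).
Remainders in descending order: Stonebridge 0.6355, Millford 0.5934, Fernley 0.5355, Ashgrove 0.2356.
Largest remainders: Stonebridge, Millford receive the extra seats.

Stonebridge=8; Ashgrove=13; Millford=10; Fernley=2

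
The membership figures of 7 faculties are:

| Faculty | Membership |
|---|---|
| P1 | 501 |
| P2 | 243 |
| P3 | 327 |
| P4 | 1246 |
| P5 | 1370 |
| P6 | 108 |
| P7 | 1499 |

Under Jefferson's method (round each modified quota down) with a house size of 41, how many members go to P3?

Standard divisor 5294/41 ≈ 129.122; standard quotas: P1 3.880, P2 1.882, P3 2.532, P4 9.650, P5 10.610, P6 0.836, P7 11.609.
Rounding down gives 3, 1, 2, 9, 10, 0, 11 = 36 seats, so the divisor must be adjusted.
With modified divisor 120: modified quotas P1 4.175, P2 2.025, P3 2.725, P4 10.383, P5 11.417, P6 0.900, P7 12.492.
Rounding down: P1 4, P2 2, P3 2, P4 10, P5 11, P6 0, P7 12 (total 41).
P3 receives 2.

2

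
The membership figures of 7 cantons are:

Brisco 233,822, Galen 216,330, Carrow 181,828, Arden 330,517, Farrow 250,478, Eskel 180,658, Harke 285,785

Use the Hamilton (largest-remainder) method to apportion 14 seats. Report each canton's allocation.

Brisco 2, Galen 2, Carrow 2, Arden 3, Farrow 2, Eskel 1, Harke 2

Total 1679418; standard divisor 1679418/14 ≈ 119958.429.
Standard quotas: Brisco 1.9492, Galen 1.8034, Carrow 1.5158, Arden 2.7553, Farrow 2.0880, Eskel 1.5060, Harke 2.3824.
Lower quotas: Brisco 1, Galen 1, Carrow 1, Arden 2, Farrow 2, Eskel 1, Harke 2 (sum 10, leaving 4 seats).
Remainders in descending order: Brisco 0.9492, Galen 0.8034, Arden 0.7553, Carrow 0.5158, Eskel 0.5060, Harke 0.3824, Farrow 0.0880.
Largest remainders: Brisco, Galen, Arden, Carrow receive the extra seats.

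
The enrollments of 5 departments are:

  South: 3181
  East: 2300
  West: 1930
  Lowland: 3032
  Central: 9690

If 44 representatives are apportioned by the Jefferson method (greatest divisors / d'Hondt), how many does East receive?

Standard divisor 20133/44 ≈ 457.568; standard quotas: South 6.952, East 5.027, West 4.218, Lowland 6.626, Central 21.177.
Rounding down gives 6, 5, 4, 6, 21 = 42 seats, so the divisor must be adjusted.
With modified divisor 440: modified quotas South 7.230, East 5.227, West 4.386, Lowland 6.891, Central 22.023.
Rounding down: South 7, East 5, West 4, Lowland 6, Central 22 (total 44).
East receives 5.

5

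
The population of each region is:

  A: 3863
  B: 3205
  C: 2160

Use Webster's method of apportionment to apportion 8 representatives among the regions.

A 3; B 3; C 2

Standard divisor 9228/8 ≈ 1153.5; standard quotas: A 3.349, B 2.779, C 1.873.
Rounding to the nearest integer gives A 3, B 3, C 2 — total 8, matching the house size, so no adjustment is needed.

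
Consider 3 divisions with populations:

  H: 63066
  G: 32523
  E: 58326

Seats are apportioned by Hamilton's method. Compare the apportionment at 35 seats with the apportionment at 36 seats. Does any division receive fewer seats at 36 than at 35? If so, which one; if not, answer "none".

At 35 seats: H 14, G 8, E 13.
At 36 seats: H 15, G 7, E 14.
G drops from 8 to 7.

G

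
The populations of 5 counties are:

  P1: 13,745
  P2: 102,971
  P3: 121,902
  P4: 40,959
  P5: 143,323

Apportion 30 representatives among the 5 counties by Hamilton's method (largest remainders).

The standard divisor is 422900/30 ≈ 14096.667.
Standard quotas: P1 0.9751, P2 7.3046, P3 8.6476, P4 2.9056, P5 10.1672.
Lower quotas: P1 0, P2 7, P3 8, P4 2, P5 10 (sum 27, leaving 3 seats).
Remainders in descending order: P1 0.9751, P4 0.9056, P3 0.6476, P2 0.3046, P5 0.1672.
Largest remainders: P1, P4, P3 receive the extra seats.

P1 1, P2 7, P3 9, P4 3, P5 10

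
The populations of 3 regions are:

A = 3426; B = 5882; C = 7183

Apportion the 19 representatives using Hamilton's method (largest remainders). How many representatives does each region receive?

A=4, B=7, C=8

Total 16491; standard divisor 16491/19 ≈ 867.947.
Standard quotas: A 3.9472, B 6.7769, C 8.2758.
Lower quotas: A 3, B 6, C 8 (sum 17, leaving 2 seats).
Remainders in descending order: A 0.9472, B 0.7769, C 0.2758.
Largest remainders: A, B receive the extra seats.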